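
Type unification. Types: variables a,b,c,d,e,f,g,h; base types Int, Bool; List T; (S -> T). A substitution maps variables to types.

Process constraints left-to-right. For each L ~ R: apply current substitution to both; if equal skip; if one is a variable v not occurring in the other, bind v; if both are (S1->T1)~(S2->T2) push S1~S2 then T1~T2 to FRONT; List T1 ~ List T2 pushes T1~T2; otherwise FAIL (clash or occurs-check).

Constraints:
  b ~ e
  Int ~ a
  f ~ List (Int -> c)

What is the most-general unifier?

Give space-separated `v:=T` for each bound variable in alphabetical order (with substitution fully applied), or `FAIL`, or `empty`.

Answer: a:=Int b:=e f:=List (Int -> c)

Derivation:
step 1: unify b ~ e  [subst: {-} | 2 pending]
  bind b := e
step 2: unify Int ~ a  [subst: {b:=e} | 1 pending]
  bind a := Int
step 3: unify f ~ List (Int -> c)  [subst: {b:=e, a:=Int} | 0 pending]
  bind f := List (Int -> c)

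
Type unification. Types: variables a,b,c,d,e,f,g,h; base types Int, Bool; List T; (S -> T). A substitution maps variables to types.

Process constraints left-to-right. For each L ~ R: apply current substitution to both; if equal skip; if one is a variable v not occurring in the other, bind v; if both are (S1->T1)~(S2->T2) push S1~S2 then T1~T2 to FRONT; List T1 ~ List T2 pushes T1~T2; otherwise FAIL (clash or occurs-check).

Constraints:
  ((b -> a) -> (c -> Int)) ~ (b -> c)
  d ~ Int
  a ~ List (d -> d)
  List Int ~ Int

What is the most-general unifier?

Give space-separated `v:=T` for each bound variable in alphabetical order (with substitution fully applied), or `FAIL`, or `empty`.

Answer: FAIL

Derivation:
step 1: unify ((b -> a) -> (c -> Int)) ~ (b -> c)  [subst: {-} | 3 pending]
  -> decompose arrow: push (b -> a)~b, (c -> Int)~c
step 2: unify (b -> a) ~ b  [subst: {-} | 4 pending]
  occurs-check fail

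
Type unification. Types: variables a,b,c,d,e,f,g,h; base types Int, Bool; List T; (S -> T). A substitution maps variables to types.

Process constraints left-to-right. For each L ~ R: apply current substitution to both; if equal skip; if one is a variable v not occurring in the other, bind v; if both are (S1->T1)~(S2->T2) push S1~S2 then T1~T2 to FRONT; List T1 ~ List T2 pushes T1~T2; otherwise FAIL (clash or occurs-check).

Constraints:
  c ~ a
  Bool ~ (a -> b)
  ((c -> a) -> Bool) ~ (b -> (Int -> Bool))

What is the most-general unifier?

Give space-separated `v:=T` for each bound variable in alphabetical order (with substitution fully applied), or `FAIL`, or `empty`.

Answer: FAIL

Derivation:
step 1: unify c ~ a  [subst: {-} | 2 pending]
  bind c := a
step 2: unify Bool ~ (a -> b)  [subst: {c:=a} | 1 pending]
  clash: Bool vs (a -> b)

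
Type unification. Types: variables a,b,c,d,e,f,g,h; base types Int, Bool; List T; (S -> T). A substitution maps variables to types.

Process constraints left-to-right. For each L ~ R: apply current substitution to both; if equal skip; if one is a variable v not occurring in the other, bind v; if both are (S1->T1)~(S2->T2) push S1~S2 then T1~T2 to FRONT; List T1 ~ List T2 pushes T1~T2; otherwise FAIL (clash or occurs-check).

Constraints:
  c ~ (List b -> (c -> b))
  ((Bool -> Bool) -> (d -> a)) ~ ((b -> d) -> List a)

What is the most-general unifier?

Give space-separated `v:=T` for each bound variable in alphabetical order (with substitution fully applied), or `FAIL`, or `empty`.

step 1: unify c ~ (List b -> (c -> b))  [subst: {-} | 1 pending]
  occurs-check fail: c in (List b -> (c -> b))

Answer: FAIL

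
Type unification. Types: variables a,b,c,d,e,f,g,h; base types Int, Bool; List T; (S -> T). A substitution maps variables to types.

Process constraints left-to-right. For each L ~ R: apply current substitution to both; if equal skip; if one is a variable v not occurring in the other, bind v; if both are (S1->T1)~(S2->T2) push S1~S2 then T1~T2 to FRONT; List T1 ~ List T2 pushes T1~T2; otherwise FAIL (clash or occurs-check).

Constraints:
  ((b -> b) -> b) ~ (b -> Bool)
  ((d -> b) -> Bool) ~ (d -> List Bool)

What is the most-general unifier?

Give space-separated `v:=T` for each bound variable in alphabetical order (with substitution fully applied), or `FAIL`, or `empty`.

step 1: unify ((b -> b) -> b) ~ (b -> Bool)  [subst: {-} | 1 pending]
  -> decompose arrow: push (b -> b)~b, b~Bool
step 2: unify (b -> b) ~ b  [subst: {-} | 2 pending]
  occurs-check fail

Answer: FAIL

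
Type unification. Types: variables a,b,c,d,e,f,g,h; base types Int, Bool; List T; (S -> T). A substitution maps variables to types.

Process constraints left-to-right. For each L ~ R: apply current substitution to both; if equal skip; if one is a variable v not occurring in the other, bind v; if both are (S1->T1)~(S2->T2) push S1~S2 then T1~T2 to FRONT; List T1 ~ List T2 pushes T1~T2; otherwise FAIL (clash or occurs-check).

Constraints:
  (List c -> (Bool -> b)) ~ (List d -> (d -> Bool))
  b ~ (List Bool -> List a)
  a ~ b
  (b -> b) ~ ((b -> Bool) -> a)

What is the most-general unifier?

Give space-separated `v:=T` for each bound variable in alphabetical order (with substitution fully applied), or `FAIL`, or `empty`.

step 1: unify (List c -> (Bool -> b)) ~ (List d -> (d -> Bool))  [subst: {-} | 3 pending]
  -> decompose arrow: push List c~List d, (Bool -> b)~(d -> Bool)
step 2: unify List c ~ List d  [subst: {-} | 4 pending]
  -> decompose List: push c~d
step 3: unify c ~ d  [subst: {-} | 4 pending]
  bind c := d
step 4: unify (Bool -> b) ~ (d -> Bool)  [subst: {c:=d} | 3 pending]
  -> decompose arrow: push Bool~d, b~Bool
step 5: unify Bool ~ d  [subst: {c:=d} | 4 pending]
  bind d := Bool
step 6: unify b ~ Bool  [subst: {c:=d, d:=Bool} | 3 pending]
  bind b := Bool
step 7: unify Bool ~ (List Bool -> List a)  [subst: {c:=d, d:=Bool, b:=Bool} | 2 pending]
  clash: Bool vs (List Bool -> List a)

Answer: FAIL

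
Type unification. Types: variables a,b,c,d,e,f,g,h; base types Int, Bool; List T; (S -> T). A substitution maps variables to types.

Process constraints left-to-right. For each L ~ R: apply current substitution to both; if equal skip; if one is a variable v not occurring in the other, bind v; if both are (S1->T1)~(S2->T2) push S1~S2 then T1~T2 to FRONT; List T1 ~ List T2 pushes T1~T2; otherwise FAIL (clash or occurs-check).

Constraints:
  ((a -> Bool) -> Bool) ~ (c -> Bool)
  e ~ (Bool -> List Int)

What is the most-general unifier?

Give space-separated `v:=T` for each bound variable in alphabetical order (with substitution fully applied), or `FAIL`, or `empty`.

Answer: c:=(a -> Bool) e:=(Bool -> List Int)

Derivation:
step 1: unify ((a -> Bool) -> Bool) ~ (c -> Bool)  [subst: {-} | 1 pending]
  -> decompose arrow: push (a -> Bool)~c, Bool~Bool
step 2: unify (a -> Bool) ~ c  [subst: {-} | 2 pending]
  bind c := (a -> Bool)
step 3: unify Bool ~ Bool  [subst: {c:=(a -> Bool)} | 1 pending]
  -> identical, skip
step 4: unify e ~ (Bool -> List Int)  [subst: {c:=(a -> Bool)} | 0 pending]
  bind e := (Bool -> List Int)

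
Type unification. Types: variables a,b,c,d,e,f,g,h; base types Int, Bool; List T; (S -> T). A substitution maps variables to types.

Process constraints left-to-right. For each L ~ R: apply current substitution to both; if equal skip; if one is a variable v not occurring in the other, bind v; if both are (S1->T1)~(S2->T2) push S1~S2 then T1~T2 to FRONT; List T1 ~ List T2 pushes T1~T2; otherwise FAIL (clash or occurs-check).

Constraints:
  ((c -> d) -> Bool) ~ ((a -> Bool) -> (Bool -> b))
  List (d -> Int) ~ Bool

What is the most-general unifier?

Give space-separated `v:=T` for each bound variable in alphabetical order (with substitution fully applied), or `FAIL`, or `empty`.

Answer: FAIL

Derivation:
step 1: unify ((c -> d) -> Bool) ~ ((a -> Bool) -> (Bool -> b))  [subst: {-} | 1 pending]
  -> decompose arrow: push (c -> d)~(a -> Bool), Bool~(Bool -> b)
step 2: unify (c -> d) ~ (a -> Bool)  [subst: {-} | 2 pending]
  -> decompose arrow: push c~a, d~Bool
step 3: unify c ~ a  [subst: {-} | 3 pending]
  bind c := a
step 4: unify d ~ Bool  [subst: {c:=a} | 2 pending]
  bind d := Bool
step 5: unify Bool ~ (Bool -> b)  [subst: {c:=a, d:=Bool} | 1 pending]
  clash: Bool vs (Bool -> b)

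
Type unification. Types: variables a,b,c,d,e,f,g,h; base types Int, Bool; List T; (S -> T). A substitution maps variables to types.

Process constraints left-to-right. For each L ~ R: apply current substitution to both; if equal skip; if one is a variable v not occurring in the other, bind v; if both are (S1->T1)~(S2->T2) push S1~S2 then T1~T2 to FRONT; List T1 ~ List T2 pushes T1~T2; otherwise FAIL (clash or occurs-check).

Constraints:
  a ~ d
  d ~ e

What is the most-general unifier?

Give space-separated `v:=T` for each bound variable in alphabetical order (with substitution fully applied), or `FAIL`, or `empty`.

Answer: a:=e d:=e

Derivation:
step 1: unify a ~ d  [subst: {-} | 1 pending]
  bind a := d
step 2: unify d ~ e  [subst: {a:=d} | 0 pending]
  bind d := e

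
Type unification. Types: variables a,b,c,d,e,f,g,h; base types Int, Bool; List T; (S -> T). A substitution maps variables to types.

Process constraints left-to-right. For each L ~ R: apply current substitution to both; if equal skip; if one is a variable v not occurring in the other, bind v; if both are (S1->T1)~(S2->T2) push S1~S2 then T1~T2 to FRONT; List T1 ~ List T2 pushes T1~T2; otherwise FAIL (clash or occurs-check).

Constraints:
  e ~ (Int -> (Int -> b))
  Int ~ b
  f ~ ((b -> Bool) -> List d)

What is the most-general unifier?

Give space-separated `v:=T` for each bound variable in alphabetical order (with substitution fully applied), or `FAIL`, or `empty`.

step 1: unify e ~ (Int -> (Int -> b))  [subst: {-} | 2 pending]
  bind e := (Int -> (Int -> b))
step 2: unify Int ~ b  [subst: {e:=(Int -> (Int -> b))} | 1 pending]
  bind b := Int
step 3: unify f ~ ((Int -> Bool) -> List d)  [subst: {e:=(Int -> (Int -> b)), b:=Int} | 0 pending]
  bind f := ((Int -> Bool) -> List d)

Answer: b:=Int e:=(Int -> (Int -> Int)) f:=((Int -> Bool) -> List d)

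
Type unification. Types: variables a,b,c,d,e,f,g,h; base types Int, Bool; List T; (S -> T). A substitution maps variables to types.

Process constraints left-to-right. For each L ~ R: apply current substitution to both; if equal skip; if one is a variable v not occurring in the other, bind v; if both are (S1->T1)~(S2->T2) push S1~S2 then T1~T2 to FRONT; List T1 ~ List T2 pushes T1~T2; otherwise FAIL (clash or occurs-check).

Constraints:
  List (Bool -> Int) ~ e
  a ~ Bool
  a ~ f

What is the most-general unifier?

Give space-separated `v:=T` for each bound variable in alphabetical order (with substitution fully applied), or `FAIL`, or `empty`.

Answer: a:=Bool e:=List (Bool -> Int) f:=Bool

Derivation:
step 1: unify List (Bool -> Int) ~ e  [subst: {-} | 2 pending]
  bind e := List (Bool -> Int)
step 2: unify a ~ Bool  [subst: {e:=List (Bool -> Int)} | 1 pending]
  bind a := Bool
step 3: unify Bool ~ f  [subst: {e:=List (Bool -> Int), a:=Bool} | 0 pending]
  bind f := Bool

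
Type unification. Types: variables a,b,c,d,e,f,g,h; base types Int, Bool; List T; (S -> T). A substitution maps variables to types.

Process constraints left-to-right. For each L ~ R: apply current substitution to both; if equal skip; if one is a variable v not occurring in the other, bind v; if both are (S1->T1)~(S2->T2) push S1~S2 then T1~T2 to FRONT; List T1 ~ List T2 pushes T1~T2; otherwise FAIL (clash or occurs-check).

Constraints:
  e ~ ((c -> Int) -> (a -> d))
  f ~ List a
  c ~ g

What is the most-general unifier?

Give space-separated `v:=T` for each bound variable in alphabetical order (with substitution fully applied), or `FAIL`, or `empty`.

step 1: unify e ~ ((c -> Int) -> (a -> d))  [subst: {-} | 2 pending]
  bind e := ((c -> Int) -> (a -> d))
step 2: unify f ~ List a  [subst: {e:=((c -> Int) -> (a -> d))} | 1 pending]
  bind f := List a
step 3: unify c ~ g  [subst: {e:=((c -> Int) -> (a -> d)), f:=List a} | 0 pending]
  bind c := g

Answer: c:=g e:=((g -> Int) -> (a -> d)) f:=List a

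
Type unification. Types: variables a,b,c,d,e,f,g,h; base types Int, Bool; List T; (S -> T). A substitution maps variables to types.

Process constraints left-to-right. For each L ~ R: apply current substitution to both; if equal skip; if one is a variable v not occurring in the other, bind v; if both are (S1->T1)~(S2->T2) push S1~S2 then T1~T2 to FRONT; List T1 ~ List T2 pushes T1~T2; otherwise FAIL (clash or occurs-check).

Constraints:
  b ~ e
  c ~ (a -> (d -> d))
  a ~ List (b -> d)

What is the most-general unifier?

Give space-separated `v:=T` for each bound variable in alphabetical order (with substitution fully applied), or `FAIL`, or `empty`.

Answer: a:=List (e -> d) b:=e c:=(List (e -> d) -> (d -> d))

Derivation:
step 1: unify b ~ e  [subst: {-} | 2 pending]
  bind b := e
step 2: unify c ~ (a -> (d -> d))  [subst: {b:=e} | 1 pending]
  bind c := (a -> (d -> d))
step 3: unify a ~ List (e -> d)  [subst: {b:=e, c:=(a -> (d -> d))} | 0 pending]
  bind a := List (e -> d)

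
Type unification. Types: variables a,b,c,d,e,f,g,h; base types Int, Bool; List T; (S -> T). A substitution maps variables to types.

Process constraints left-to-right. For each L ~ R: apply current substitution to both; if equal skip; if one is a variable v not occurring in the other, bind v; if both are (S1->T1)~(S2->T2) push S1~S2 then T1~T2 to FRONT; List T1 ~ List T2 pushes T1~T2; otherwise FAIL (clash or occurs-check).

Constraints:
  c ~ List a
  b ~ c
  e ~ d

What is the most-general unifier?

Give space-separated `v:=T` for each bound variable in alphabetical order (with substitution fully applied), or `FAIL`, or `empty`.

Answer: b:=List a c:=List a e:=d

Derivation:
step 1: unify c ~ List a  [subst: {-} | 2 pending]
  bind c := List a
step 2: unify b ~ List a  [subst: {c:=List a} | 1 pending]
  bind b := List a
step 3: unify e ~ d  [subst: {c:=List a, b:=List a} | 0 pending]
  bind e := d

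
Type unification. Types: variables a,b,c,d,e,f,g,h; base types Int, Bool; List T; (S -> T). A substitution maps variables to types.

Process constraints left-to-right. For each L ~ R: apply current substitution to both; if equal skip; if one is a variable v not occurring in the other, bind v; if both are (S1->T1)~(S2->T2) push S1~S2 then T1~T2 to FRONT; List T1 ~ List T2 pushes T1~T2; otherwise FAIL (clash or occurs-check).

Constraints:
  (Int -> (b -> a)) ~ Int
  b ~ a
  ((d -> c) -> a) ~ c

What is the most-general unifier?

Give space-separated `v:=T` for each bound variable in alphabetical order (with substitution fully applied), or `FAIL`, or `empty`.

step 1: unify (Int -> (b -> a)) ~ Int  [subst: {-} | 2 pending]
  clash: (Int -> (b -> a)) vs Int

Answer: FAIL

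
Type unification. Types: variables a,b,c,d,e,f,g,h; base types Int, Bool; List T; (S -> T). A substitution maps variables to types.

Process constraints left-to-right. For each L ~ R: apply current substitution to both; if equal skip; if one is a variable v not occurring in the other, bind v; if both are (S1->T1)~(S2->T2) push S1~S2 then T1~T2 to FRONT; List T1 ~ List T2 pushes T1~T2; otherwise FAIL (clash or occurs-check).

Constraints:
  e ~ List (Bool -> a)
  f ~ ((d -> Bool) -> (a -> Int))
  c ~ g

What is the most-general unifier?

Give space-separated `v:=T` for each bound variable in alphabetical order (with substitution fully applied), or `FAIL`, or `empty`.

Answer: c:=g e:=List (Bool -> a) f:=((d -> Bool) -> (a -> Int))

Derivation:
step 1: unify e ~ List (Bool -> a)  [subst: {-} | 2 pending]
  bind e := List (Bool -> a)
step 2: unify f ~ ((d -> Bool) -> (a -> Int))  [subst: {e:=List (Bool -> a)} | 1 pending]
  bind f := ((d -> Bool) -> (a -> Int))
step 3: unify c ~ g  [subst: {e:=List (Bool -> a), f:=((d -> Bool) -> (a -> Int))} | 0 pending]
  bind c := g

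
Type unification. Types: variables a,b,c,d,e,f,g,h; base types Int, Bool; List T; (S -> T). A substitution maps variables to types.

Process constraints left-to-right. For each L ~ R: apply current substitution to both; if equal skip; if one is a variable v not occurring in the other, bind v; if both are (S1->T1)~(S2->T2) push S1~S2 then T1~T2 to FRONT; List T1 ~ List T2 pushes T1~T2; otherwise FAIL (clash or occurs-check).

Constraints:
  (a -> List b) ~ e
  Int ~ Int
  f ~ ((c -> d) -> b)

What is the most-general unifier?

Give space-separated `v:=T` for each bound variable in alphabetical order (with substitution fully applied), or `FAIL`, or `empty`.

Answer: e:=(a -> List b) f:=((c -> d) -> b)

Derivation:
step 1: unify (a -> List b) ~ e  [subst: {-} | 2 pending]
  bind e := (a -> List b)
step 2: unify Int ~ Int  [subst: {e:=(a -> List b)} | 1 pending]
  -> identical, skip
step 3: unify f ~ ((c -> d) -> b)  [subst: {e:=(a -> List b)} | 0 pending]
  bind f := ((c -> d) -> b)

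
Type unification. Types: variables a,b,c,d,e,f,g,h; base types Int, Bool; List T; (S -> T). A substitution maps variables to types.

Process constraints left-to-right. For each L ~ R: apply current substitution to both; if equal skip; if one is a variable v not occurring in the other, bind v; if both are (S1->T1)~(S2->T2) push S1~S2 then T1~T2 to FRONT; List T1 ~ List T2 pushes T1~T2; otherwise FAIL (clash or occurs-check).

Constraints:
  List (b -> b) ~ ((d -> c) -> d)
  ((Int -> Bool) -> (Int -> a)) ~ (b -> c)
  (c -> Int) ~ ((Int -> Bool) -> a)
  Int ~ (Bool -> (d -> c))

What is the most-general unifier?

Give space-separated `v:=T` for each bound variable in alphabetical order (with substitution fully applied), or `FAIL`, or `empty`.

step 1: unify List (b -> b) ~ ((d -> c) -> d)  [subst: {-} | 3 pending]
  clash: List (b -> b) vs ((d -> c) -> d)

Answer: FAIL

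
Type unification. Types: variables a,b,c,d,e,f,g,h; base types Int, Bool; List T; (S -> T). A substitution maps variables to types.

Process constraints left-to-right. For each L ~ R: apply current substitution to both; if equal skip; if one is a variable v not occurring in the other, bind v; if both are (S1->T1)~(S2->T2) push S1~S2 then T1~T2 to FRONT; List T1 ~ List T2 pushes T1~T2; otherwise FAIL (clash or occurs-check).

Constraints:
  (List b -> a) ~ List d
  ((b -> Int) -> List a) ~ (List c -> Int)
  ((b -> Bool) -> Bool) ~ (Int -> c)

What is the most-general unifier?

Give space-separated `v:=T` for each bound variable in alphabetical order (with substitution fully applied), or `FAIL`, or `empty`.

Answer: FAIL

Derivation:
step 1: unify (List b -> a) ~ List d  [subst: {-} | 2 pending]
  clash: (List b -> a) vs List d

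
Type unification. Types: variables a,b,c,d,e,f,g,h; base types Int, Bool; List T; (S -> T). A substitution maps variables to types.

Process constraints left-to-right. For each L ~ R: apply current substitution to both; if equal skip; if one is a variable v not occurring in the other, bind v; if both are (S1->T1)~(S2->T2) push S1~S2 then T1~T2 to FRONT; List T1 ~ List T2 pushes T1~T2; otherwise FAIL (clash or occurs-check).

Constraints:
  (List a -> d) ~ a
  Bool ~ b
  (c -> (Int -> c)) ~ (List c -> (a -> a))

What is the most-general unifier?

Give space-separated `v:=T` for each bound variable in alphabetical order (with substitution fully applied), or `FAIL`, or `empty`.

step 1: unify (List a -> d) ~ a  [subst: {-} | 2 pending]
  occurs-check fail

Answer: FAIL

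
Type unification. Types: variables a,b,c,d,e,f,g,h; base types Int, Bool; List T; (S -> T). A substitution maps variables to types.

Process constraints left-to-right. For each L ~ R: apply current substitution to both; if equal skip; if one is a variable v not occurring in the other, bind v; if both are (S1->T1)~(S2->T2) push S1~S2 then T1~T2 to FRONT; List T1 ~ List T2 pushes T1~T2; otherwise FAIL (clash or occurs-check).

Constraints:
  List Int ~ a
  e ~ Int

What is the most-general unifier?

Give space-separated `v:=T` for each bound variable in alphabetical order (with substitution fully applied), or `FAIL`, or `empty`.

step 1: unify List Int ~ a  [subst: {-} | 1 pending]
  bind a := List Int
step 2: unify e ~ Int  [subst: {a:=List Int} | 0 pending]
  bind e := Int

Answer: a:=List Int e:=Int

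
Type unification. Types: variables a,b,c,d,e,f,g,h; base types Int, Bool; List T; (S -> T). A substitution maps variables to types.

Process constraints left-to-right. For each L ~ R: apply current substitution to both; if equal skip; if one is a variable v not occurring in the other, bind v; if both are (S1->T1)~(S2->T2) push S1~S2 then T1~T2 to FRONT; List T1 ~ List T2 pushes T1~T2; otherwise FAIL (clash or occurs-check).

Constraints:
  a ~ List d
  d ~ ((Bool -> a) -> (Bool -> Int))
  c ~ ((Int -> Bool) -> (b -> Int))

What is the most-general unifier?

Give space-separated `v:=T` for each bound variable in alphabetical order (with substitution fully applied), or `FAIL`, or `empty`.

Answer: FAIL

Derivation:
step 1: unify a ~ List d  [subst: {-} | 2 pending]
  bind a := List d
step 2: unify d ~ ((Bool -> List d) -> (Bool -> Int))  [subst: {a:=List d} | 1 pending]
  occurs-check fail: d in ((Bool -> List d) -> (Bool -> Int))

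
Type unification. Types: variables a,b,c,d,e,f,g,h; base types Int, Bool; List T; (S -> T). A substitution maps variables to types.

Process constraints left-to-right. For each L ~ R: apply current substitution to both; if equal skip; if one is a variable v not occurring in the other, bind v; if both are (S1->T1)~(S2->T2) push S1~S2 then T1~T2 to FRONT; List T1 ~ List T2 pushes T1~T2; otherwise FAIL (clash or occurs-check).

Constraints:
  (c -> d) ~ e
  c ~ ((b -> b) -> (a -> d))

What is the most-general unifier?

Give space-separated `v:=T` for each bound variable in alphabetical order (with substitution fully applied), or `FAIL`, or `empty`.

Answer: c:=((b -> b) -> (a -> d)) e:=(((b -> b) -> (a -> d)) -> d)

Derivation:
step 1: unify (c -> d) ~ e  [subst: {-} | 1 pending]
  bind e := (c -> d)
step 2: unify c ~ ((b -> b) -> (a -> d))  [subst: {e:=(c -> d)} | 0 pending]
  bind c := ((b -> b) -> (a -> d))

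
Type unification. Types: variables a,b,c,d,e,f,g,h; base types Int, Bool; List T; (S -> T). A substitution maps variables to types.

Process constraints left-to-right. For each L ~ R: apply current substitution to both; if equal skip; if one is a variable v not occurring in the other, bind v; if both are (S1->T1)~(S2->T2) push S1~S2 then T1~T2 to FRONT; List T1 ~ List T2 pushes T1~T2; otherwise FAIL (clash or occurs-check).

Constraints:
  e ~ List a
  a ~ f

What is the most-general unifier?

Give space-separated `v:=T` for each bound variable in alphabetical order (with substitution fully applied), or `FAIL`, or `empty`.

Answer: a:=f e:=List f

Derivation:
step 1: unify e ~ List a  [subst: {-} | 1 pending]
  bind e := List a
step 2: unify a ~ f  [subst: {e:=List a} | 0 pending]
  bind a := f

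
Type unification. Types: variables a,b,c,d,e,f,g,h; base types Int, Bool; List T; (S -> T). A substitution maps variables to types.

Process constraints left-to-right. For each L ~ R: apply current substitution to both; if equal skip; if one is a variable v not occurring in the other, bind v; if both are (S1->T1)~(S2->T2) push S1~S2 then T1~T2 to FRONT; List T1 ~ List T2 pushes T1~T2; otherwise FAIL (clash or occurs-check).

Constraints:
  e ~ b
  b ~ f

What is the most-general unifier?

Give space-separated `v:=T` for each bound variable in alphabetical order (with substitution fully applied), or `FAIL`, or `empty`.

step 1: unify e ~ b  [subst: {-} | 1 pending]
  bind e := b
step 2: unify b ~ f  [subst: {e:=b} | 0 pending]
  bind b := f

Answer: b:=f e:=f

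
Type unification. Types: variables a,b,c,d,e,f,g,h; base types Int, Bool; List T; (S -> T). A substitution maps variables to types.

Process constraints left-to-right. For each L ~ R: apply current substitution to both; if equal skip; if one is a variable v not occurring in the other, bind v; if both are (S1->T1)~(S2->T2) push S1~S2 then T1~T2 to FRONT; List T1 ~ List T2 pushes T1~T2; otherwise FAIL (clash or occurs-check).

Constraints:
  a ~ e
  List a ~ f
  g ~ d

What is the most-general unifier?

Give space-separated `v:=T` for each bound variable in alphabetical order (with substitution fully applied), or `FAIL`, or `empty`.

Answer: a:=e f:=List e g:=d

Derivation:
step 1: unify a ~ e  [subst: {-} | 2 pending]
  bind a := e
step 2: unify List e ~ f  [subst: {a:=e} | 1 pending]
  bind f := List e
step 3: unify g ~ d  [subst: {a:=e, f:=List e} | 0 pending]
  bind g := d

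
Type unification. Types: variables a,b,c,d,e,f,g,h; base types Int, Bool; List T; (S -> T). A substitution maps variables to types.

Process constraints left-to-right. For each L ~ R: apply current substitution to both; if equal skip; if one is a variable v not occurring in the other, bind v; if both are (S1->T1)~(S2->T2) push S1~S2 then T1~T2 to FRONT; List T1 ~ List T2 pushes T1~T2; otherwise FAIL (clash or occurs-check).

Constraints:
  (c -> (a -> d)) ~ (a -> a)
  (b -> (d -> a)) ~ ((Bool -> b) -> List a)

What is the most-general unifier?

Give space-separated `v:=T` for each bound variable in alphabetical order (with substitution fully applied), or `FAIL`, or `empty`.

step 1: unify (c -> (a -> d)) ~ (a -> a)  [subst: {-} | 1 pending]
  -> decompose arrow: push c~a, (a -> d)~a
step 2: unify c ~ a  [subst: {-} | 2 pending]
  bind c := a
step 3: unify (a -> d) ~ a  [subst: {c:=a} | 1 pending]
  occurs-check fail

Answer: FAIL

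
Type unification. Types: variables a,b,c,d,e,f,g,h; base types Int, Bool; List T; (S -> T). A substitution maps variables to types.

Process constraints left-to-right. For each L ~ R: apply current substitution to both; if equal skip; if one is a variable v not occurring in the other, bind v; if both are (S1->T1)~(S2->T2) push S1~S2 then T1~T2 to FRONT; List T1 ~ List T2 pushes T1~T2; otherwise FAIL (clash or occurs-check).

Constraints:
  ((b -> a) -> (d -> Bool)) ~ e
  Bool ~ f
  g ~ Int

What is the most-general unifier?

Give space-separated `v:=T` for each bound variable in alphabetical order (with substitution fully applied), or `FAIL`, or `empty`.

Answer: e:=((b -> a) -> (d -> Bool)) f:=Bool g:=Int

Derivation:
step 1: unify ((b -> a) -> (d -> Bool)) ~ e  [subst: {-} | 2 pending]
  bind e := ((b -> a) -> (d -> Bool))
step 2: unify Bool ~ f  [subst: {e:=((b -> a) -> (d -> Bool))} | 1 pending]
  bind f := Bool
step 3: unify g ~ Int  [subst: {e:=((b -> a) -> (d -> Bool)), f:=Bool} | 0 pending]
  bind g := Int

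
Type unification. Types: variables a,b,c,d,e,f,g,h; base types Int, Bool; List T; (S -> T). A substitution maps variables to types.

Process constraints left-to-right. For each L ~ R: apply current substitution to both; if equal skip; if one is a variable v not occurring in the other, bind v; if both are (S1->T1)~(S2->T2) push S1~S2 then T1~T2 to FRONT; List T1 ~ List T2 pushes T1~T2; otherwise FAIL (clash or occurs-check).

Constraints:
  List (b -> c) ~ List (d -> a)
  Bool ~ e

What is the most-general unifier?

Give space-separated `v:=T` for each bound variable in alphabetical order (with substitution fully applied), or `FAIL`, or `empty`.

step 1: unify List (b -> c) ~ List (d -> a)  [subst: {-} | 1 pending]
  -> decompose List: push (b -> c)~(d -> a)
step 2: unify (b -> c) ~ (d -> a)  [subst: {-} | 1 pending]
  -> decompose arrow: push b~d, c~a
step 3: unify b ~ d  [subst: {-} | 2 pending]
  bind b := d
step 4: unify c ~ a  [subst: {b:=d} | 1 pending]
  bind c := a
step 5: unify Bool ~ e  [subst: {b:=d, c:=a} | 0 pending]
  bind e := Bool

Answer: b:=d c:=a e:=Bool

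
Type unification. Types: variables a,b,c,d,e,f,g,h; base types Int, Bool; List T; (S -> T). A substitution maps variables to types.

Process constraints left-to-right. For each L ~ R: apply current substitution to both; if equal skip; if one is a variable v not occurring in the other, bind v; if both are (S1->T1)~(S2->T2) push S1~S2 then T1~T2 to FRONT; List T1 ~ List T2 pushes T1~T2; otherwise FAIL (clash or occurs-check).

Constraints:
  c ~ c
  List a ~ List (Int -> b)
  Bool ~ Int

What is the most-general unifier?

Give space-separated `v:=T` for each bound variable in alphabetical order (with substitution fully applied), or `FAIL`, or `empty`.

step 1: unify c ~ c  [subst: {-} | 2 pending]
  -> identical, skip
step 2: unify List a ~ List (Int -> b)  [subst: {-} | 1 pending]
  -> decompose List: push a~(Int -> b)
step 3: unify a ~ (Int -> b)  [subst: {-} | 1 pending]
  bind a := (Int -> b)
step 4: unify Bool ~ Int  [subst: {a:=(Int -> b)} | 0 pending]
  clash: Bool vs Int

Answer: FAIL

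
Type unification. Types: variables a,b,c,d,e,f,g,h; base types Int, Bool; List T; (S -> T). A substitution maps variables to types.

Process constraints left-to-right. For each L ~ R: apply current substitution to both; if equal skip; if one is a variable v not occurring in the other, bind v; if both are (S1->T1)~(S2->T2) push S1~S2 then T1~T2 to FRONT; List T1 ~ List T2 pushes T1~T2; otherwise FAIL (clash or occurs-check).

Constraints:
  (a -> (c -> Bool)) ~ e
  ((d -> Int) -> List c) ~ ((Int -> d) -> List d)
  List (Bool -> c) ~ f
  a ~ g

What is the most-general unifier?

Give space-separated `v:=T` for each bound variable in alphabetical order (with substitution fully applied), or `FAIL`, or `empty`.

step 1: unify (a -> (c -> Bool)) ~ e  [subst: {-} | 3 pending]
  bind e := (a -> (c -> Bool))
step 2: unify ((d -> Int) -> List c) ~ ((Int -> d) -> List d)  [subst: {e:=(a -> (c -> Bool))} | 2 pending]
  -> decompose arrow: push (d -> Int)~(Int -> d), List c~List d
step 3: unify (d -> Int) ~ (Int -> d)  [subst: {e:=(a -> (c -> Bool))} | 3 pending]
  -> decompose arrow: push d~Int, Int~d
step 4: unify d ~ Int  [subst: {e:=(a -> (c -> Bool))} | 4 pending]
  bind d := Int
step 5: unify Int ~ Int  [subst: {e:=(a -> (c -> Bool)), d:=Int} | 3 pending]
  -> identical, skip
step 6: unify List c ~ List Int  [subst: {e:=(a -> (c -> Bool)), d:=Int} | 2 pending]
  -> decompose List: push c~Int
step 7: unify c ~ Int  [subst: {e:=(a -> (c -> Bool)), d:=Int} | 2 pending]
  bind c := Int
step 8: unify List (Bool -> Int) ~ f  [subst: {e:=(a -> (c -> Bool)), d:=Int, c:=Int} | 1 pending]
  bind f := List (Bool -> Int)
step 9: unify a ~ g  [subst: {e:=(a -> (c -> Bool)), d:=Int, c:=Int, f:=List (Bool -> Int)} | 0 pending]
  bind a := g

Answer: a:=g c:=Int d:=Int e:=(g -> (Int -> Bool)) f:=List (Bool -> Int)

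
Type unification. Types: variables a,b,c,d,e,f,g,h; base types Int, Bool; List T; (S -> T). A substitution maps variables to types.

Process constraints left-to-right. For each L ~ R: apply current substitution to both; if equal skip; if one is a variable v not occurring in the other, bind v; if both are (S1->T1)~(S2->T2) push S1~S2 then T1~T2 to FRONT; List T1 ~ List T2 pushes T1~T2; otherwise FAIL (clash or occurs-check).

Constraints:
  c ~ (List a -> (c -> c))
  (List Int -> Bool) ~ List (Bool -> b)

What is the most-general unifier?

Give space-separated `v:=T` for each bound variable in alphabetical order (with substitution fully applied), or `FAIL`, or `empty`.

step 1: unify c ~ (List a -> (c -> c))  [subst: {-} | 1 pending]
  occurs-check fail: c in (List a -> (c -> c))

Answer: FAIL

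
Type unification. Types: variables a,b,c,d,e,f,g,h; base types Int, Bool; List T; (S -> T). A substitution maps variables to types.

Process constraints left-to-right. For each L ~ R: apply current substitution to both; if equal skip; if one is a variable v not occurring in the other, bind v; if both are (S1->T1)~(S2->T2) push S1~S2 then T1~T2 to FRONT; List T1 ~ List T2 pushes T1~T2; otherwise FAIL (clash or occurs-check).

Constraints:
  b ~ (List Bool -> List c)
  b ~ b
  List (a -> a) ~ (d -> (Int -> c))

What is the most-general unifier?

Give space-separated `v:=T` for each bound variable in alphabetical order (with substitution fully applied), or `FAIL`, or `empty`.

step 1: unify b ~ (List Bool -> List c)  [subst: {-} | 2 pending]
  bind b := (List Bool -> List c)
step 2: unify (List Bool -> List c) ~ (List Bool -> List c)  [subst: {b:=(List Bool -> List c)} | 1 pending]
  -> identical, skip
step 3: unify List (a -> a) ~ (d -> (Int -> c))  [subst: {b:=(List Bool -> List c)} | 0 pending]
  clash: List (a -> a) vs (d -> (Int -> c))

Answer: FAIL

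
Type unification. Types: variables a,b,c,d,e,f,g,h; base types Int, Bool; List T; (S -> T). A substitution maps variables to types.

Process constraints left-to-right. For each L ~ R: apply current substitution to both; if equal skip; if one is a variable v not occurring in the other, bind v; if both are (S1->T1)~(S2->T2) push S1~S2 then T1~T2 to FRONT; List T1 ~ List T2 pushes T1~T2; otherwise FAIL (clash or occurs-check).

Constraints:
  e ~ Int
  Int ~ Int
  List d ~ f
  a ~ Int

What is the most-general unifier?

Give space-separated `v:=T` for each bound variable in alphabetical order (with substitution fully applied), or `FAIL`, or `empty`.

Answer: a:=Int e:=Int f:=List d

Derivation:
step 1: unify e ~ Int  [subst: {-} | 3 pending]
  bind e := Int
step 2: unify Int ~ Int  [subst: {e:=Int} | 2 pending]
  -> identical, skip
step 3: unify List d ~ f  [subst: {e:=Int} | 1 pending]
  bind f := List d
step 4: unify a ~ Int  [subst: {e:=Int, f:=List d} | 0 pending]
  bind a := Int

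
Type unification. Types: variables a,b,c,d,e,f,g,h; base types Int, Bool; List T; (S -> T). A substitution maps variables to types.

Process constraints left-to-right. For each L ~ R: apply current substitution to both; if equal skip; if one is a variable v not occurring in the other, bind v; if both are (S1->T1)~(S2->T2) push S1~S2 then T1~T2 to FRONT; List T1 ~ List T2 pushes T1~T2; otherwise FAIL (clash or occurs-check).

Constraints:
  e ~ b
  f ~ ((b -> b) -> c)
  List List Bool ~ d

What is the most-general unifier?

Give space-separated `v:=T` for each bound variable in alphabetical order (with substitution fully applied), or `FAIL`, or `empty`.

Answer: d:=List List Bool e:=b f:=((b -> b) -> c)

Derivation:
step 1: unify e ~ b  [subst: {-} | 2 pending]
  bind e := b
step 2: unify f ~ ((b -> b) -> c)  [subst: {e:=b} | 1 pending]
  bind f := ((b -> b) -> c)
step 3: unify List List Bool ~ d  [subst: {e:=b, f:=((b -> b) -> c)} | 0 pending]
  bind d := List List Bool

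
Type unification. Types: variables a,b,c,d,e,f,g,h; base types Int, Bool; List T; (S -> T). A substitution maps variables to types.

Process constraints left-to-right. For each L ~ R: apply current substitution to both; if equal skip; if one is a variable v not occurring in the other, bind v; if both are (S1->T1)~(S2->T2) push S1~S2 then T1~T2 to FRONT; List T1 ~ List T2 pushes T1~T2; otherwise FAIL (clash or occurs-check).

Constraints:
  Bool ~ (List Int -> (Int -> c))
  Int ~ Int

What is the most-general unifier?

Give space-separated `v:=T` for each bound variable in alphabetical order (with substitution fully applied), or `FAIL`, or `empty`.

step 1: unify Bool ~ (List Int -> (Int -> c))  [subst: {-} | 1 pending]
  clash: Bool vs (List Int -> (Int -> c))

Answer: FAIL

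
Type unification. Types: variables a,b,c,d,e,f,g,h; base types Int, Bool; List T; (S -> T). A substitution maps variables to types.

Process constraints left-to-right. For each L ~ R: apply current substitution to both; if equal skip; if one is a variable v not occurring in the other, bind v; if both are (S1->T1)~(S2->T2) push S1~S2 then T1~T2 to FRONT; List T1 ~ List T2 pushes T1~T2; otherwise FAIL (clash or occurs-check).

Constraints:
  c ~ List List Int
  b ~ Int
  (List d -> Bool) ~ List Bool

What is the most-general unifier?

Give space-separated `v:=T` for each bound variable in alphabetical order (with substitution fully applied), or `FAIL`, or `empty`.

step 1: unify c ~ List List Int  [subst: {-} | 2 pending]
  bind c := List List Int
step 2: unify b ~ Int  [subst: {c:=List List Int} | 1 pending]
  bind b := Int
step 3: unify (List d -> Bool) ~ List Bool  [subst: {c:=List List Int, b:=Int} | 0 pending]
  clash: (List d -> Bool) vs List Bool

Answer: FAIL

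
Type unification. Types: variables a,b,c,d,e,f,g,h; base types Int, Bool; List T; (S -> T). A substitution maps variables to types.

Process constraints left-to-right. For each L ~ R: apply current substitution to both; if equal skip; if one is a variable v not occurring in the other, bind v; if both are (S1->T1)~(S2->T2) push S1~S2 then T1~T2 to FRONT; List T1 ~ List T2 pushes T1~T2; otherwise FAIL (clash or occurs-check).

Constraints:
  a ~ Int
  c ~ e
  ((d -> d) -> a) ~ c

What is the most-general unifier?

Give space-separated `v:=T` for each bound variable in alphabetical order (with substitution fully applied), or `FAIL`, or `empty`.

step 1: unify a ~ Int  [subst: {-} | 2 pending]
  bind a := Int
step 2: unify c ~ e  [subst: {a:=Int} | 1 pending]
  bind c := e
step 3: unify ((d -> d) -> Int) ~ e  [subst: {a:=Int, c:=e} | 0 pending]
  bind e := ((d -> d) -> Int)

Answer: a:=Int c:=((d -> d) -> Int) e:=((d -> d) -> Int)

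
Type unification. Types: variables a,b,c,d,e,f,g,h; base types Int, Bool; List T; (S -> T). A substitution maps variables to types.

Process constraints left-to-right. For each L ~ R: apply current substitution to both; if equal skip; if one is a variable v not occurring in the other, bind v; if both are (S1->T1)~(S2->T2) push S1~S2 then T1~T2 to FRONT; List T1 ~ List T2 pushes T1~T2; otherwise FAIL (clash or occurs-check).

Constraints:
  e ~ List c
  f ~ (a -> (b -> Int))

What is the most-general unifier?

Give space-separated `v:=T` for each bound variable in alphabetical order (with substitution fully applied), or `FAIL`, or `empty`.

Answer: e:=List c f:=(a -> (b -> Int))

Derivation:
step 1: unify e ~ List c  [subst: {-} | 1 pending]
  bind e := List c
step 2: unify f ~ (a -> (b -> Int))  [subst: {e:=List c} | 0 pending]
  bind f := (a -> (b -> Int))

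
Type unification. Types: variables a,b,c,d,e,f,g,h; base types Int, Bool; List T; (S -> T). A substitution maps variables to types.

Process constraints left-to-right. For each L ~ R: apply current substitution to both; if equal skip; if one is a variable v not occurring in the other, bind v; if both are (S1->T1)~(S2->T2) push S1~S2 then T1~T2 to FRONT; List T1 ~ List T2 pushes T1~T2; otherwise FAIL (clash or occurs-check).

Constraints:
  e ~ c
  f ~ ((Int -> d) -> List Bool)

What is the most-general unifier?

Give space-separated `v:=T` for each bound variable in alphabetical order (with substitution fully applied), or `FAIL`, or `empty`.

step 1: unify e ~ c  [subst: {-} | 1 pending]
  bind e := c
step 2: unify f ~ ((Int -> d) -> List Bool)  [subst: {e:=c} | 0 pending]
  bind f := ((Int -> d) -> List Bool)

Answer: e:=c f:=((Int -> d) -> List Bool)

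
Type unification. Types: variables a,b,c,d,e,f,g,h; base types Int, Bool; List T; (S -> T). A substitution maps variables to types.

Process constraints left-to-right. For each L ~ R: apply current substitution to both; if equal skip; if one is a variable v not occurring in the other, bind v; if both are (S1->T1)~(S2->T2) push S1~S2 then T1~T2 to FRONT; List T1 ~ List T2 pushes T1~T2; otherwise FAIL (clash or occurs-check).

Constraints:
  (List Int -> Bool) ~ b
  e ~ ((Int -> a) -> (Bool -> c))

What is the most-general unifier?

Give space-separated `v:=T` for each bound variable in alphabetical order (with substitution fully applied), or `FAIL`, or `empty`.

Answer: b:=(List Int -> Bool) e:=((Int -> a) -> (Bool -> c))

Derivation:
step 1: unify (List Int -> Bool) ~ b  [subst: {-} | 1 pending]
  bind b := (List Int -> Bool)
step 2: unify e ~ ((Int -> a) -> (Bool -> c))  [subst: {b:=(List Int -> Bool)} | 0 pending]
  bind e := ((Int -> a) -> (Bool -> c))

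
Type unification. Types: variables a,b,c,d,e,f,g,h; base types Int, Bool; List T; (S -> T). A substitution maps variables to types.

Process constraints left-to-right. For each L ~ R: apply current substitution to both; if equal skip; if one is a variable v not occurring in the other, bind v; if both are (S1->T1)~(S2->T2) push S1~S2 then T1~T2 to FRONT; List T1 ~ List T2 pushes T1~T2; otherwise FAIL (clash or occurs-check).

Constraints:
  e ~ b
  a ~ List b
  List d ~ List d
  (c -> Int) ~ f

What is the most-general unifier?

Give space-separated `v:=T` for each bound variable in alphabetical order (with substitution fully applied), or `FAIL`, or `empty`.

step 1: unify e ~ b  [subst: {-} | 3 pending]
  bind e := b
step 2: unify a ~ List b  [subst: {e:=b} | 2 pending]
  bind a := List b
step 3: unify List d ~ List d  [subst: {e:=b, a:=List b} | 1 pending]
  -> identical, skip
step 4: unify (c -> Int) ~ f  [subst: {e:=b, a:=List b} | 0 pending]
  bind f := (c -> Int)

Answer: a:=List b e:=b f:=(c -> Int)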